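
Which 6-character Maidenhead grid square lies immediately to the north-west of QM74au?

QM64xv

Longitude subsquare a = 0; −1 → -1, wraps to 23 = x, carry into square.
Longitude square 7; −1 → 6.
Latitude subsquare u = 20; +1 → 21 = v.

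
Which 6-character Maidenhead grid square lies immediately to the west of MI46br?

MI46ar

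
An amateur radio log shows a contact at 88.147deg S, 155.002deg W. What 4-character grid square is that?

BA21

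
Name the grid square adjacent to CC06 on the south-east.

Longitude square 0; +1 → 1.
Latitude square 6; −1 → 5.

CC15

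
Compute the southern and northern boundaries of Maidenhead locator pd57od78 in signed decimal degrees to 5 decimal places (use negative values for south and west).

Field P=15, D=3: +15·20° lon, +3·10° lat → SW at lon 120°, lat -60°.
Square 5, 7: +5·2° lon, +7·1° lat → SW at lon 130°, lat -53°.
Subsquare o=14, d=3: +14·0.0833333° lon, +3·0.0416667° lat → SW at lon 131.167°, lat -52.875°.
Extended square 7, 8: +7·0.00833333° lon, +8·0.00416667° lat → SW at lon 131.225°, lat -52.8417°.
Cell spans 0.00833333° lon × 0.00416667° lat.
south -52.84167, north -52.83750.

-52.84167, -52.83750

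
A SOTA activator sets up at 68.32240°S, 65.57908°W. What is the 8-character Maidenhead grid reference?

Add 180° to longitude and 90° to latitude: 114.42092, 21.67760.
Field: 114.42092/20 → 5 → F, 21.67760/10 → 2 → C; chars FC.
Square: 14.42092/2 → 7, 1.67760/1 → 1; chars 71.
Subsquare: 0.42092/0.0833333 → 5 → f, 0.67760/0.0416667 → 16 → q; chars fq.
Extended square: 0.00425/0.00833333 → 0, 0.01093/0.00416667 → 2; chars 02.

FC71fq02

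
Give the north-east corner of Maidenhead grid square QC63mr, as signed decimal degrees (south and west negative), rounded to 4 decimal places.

-66.2500, 153.0833

Field Q=16, C=2: +16·20° lon, +2·10° lat → SW at lon 140°, lat -70°.
Square 6, 3: +6·2° lon, +3·1° lat → SW at lon 152°, lat -67°.
Subsquare m=12, r=17: +12·0.0833333° lon, +17·0.0416667° lat → SW at lon 153°, lat -66.2917°.
Cell spans 0.0833333° lon × 0.0416667° lat. NE corner is SW corner plus one full cell.
latitude -66.2500, longitude 153.0833.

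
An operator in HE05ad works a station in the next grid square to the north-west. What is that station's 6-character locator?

Longitude subsquare a = 0; −1 → -1, wraps to 23 = x, carry into square.
Longitude square 0; −1 → -1, wraps to 9, carry into field.
Longitude field H = 7; −1 → 6 = G.
Latitude subsquare d = 3; +1 → 4 = e.

GE95xe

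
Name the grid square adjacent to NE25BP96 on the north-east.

NE25cp07

Longitude extended square 9; +1 → 10, wraps to 0, carry into subsquare.
Longitude subsquare b = 1; +1 → 2 = c.
Latitude extended square 6; +1 → 7.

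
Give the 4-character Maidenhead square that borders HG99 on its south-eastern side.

IG08

Longitude square 9; +1 → 10, wraps to 0, carry into field.
Longitude field H = 7; +1 → 8 = I.
Latitude square 9; −1 → 8.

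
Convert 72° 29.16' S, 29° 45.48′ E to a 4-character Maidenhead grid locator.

Shift to the Maidenhead origin (180°W, 90°S): lon 209.76, lat 17.51.
Field (20°×10°, letters A–R): 209.76/20 → 10 → K, 17.51/10 → 1 → B; chars KB.
Square (2°×1°, digits 0–9): 9.76/2 → 4, 7.51/1 → 7; chars 47.

KB47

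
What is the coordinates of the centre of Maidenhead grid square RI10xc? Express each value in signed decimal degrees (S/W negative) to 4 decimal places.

-9.8958, 163.9583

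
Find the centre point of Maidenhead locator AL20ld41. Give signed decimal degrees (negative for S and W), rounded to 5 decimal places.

20.13125, -175.04583

Field A=0, L=11: +0·20° lon, +11·10° lat → SW at lon -180°, lat 20°.
Square 2, 0: +2·2° lon, +0·1° lat → SW at lon -176°, lat 20°.
Subsquare l=11, d=3: +11·0.0833333° lon, +3·0.0416667° lat → SW at lon -175.083°, lat 20.125°.
Extended square 4, 1: +4·0.00833333° lon, +1·0.00416667° lat → SW at lon -175.05°, lat 20.1292°.
Cell spans 0.00833333° lon × 0.00416667° lat. Centre is SW corner plus half of each.
latitude 20.13125, longitude -175.04583.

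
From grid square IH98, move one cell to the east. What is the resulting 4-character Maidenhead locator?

Longitude square 9; +1 → 10, wraps to 0, carry into field.
Longitude field I = 8; +1 → 9 = J.
The latitude characters are unchanged.

JH08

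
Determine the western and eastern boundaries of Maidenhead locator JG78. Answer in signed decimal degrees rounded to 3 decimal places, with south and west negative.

Field J=9, G=6: +9·20° lon, +6·10° lat → SW at lon 0°, lat -30°.
Square 7, 8: +7·2° lon, +8·1° lat → SW at lon 14°, lat -22°.
Cell spans 2° lon × 1° lat.
west 14.000, east 16.000.

14.000, 16.000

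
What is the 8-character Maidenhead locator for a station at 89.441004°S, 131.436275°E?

Add 180° to longitude and 90° to latitude: 311.43628, 0.55900.
Field: 311.43628/20 → 15 → P, 0.55900/10 → 0 → A; chars PA.
Square: 11.43628/2 → 5, 0.55900/1 → 0; chars 50.
Subsquare: 1.43628/0.0833333 → 17 → r, 0.55900/0.0416667 → 13 → n; chars rn.
Extended square: 0.01961/0.00833333 → 2, 0.01733/0.00416667 → 4; chars 24.

PA50rn24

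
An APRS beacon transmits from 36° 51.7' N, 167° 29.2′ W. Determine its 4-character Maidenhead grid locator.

Offset from 180°W / 90°S: lon 12.51°, lat 126.86°.
Field: 12.51/20 → 0 → A, 126.86/10 → 12 → M; chars AM.
Square: 12.51/2 → 6, 6.86/1 → 6; chars 66.

AM66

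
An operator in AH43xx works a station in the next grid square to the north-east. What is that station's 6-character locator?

AH54aa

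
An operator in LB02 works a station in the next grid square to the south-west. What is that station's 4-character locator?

KB91

Longitude square 0; −1 → -1, wraps to 9, carry into field.
Longitude field L = 11; −1 → 10 = K.
Latitude square 2; −1 → 1.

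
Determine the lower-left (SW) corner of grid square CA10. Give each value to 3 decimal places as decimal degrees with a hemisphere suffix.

90.000° S, 138.000° W

Field C=2, A=0: +2·20° lon, +0·10° lat → SW at lon -140°, lat -90°.
Square 1, 0: +1·2° lon, +0·1° lat → SW at lon -138°, lat -90°.
latitude 90.000° S, longitude 138.000° W.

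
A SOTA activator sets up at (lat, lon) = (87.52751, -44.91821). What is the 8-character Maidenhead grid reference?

GR77mm96

Shift to the Maidenhead origin (180°W, 90°S): lon 135.08179, lat 177.52751.
Field: lon ⌊135.08179/20⌋ = 6 → G; lat ⌊177.52751/10⌋ = 17 → R.
Square: lon ⌊15.08179/2⌋ = 7; lat ⌊7.52751/1⌋ = 7.
Subsquare: lon ⌊1.08179/0.0833333⌋ = 12 → m; lat ⌊0.52751/0.0416667⌋ = 12 → m.
Extended square: lon ⌊0.08179/0.00833333⌋ = 9; lat ⌊0.02751/0.00416667⌋ = 6.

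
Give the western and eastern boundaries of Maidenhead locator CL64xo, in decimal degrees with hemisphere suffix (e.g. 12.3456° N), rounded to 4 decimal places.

126.0833° W, 126.0000° W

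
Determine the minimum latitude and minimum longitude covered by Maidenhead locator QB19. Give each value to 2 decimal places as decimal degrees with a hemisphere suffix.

Field Q=16, B=1: +16·20° lon, +1·10° lat → SW at lon 140°, lat -80°.
Square 1, 9: +1·2° lon, +9·1° lat → SW at lon 142°, lat -71°.
latitude 71.00° S, longitude 142.00° E.

71.00° S, 142.00° E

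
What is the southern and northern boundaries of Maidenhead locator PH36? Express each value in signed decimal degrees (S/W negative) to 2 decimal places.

Field P=15, H=7: +15·20° lon, +7·10° lat → SW at lon 120°, lat -20°.
Square 3, 6: +3·2° lon, +6·1° lat → SW at lon 126°, lat -14°.
Cell spans 2° lon × 1° lat.
south -14.00, north -13.00.

-14.00, -13.00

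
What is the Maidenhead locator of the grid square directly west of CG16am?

CG06xm

Longitude subsquare a = 0; −1 → -1, wraps to 23 = x, carry into square.
Longitude square 1; −1 → 0.
The latitude characters are unchanged.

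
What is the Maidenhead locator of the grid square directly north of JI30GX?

JI31ga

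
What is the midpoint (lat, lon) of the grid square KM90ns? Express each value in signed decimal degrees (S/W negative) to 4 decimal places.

Field K=10, M=12: +10·20° lon, +12·10° lat → SW at lon 20°, lat 30°.
Square 9, 0: +9·2° lon, +0·1° lat → SW at lon 38°, lat 30°.
Subsquare n=13, s=18: +13·0.0833333° lon, +18·0.0416667° lat → SW at lon 39.0833°, lat 30.75°.
Cell spans 0.0833333° lon × 0.0416667° lat. Centre is SW corner plus half of each.
latitude 30.7708, longitude 39.1250.

30.7708, 39.1250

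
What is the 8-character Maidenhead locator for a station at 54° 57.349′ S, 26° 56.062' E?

KD35lb20

Add 180° to longitude and 90° to latitude: 206.93437, 35.04418.
Field: 206.93437/20 → 10 → K, 35.04418/10 → 3 → D; chars KD.
Square: 6.93437/2 → 3, 5.04418/1 → 5; chars 35.
Subsquare: 0.93437/0.0833333 → 11 → l, 0.04418/0.0416667 → 1 → b; chars lb.
Extended square: 0.01770/0.00833333 → 2, 0.00252/0.00416667 → 0; chars 20.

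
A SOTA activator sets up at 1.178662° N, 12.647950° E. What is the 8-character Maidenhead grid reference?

JJ61he72

Shift to the Maidenhead origin (180°W, 90°S): lon 192.64795, lat 91.17866.
Field: lon ⌊192.64795/20⌋ = 9 → J; lat ⌊91.17866/10⌋ = 9 → J.
Square: lon ⌊12.64795/2⌋ = 6; lat ⌊1.17866/1⌋ = 1.
Subsquare: lon ⌊0.64795/0.0833333⌋ = 7 → h; lat ⌊0.17866/0.0416667⌋ = 4 → e.
Extended square: lon ⌊0.06462/0.00833333⌋ = 7; lat ⌊0.01200/0.00416667⌋ = 2.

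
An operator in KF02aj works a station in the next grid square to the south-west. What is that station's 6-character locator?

JF92xi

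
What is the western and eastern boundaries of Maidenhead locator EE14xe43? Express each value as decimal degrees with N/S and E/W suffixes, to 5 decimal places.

96.05000° W, 96.04167° W

Field E=4, E=4: +4·20° lon, +4·10° lat → SW at lon -100°, lat -50°.
Square 1, 4: +1·2° lon, +4·1° lat → SW at lon -98°, lat -46°.
Subsquare x=23, e=4: +23·0.0833333° lon, +4·0.0416667° lat → SW at lon -96.0833°, lat -45.8333°.
Extended square 4, 3: +4·0.00833333° lon, +3·0.00416667° lat → SW at lon -96.05°, lat -45.8208°.
Cell spans 0.00833333° lon × 0.00416667° lat.
west 96.05000° W, east 96.04167° W.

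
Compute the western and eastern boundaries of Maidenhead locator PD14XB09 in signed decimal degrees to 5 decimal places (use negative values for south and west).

Field P=15, D=3: +15·20° lon, +3·10° lat → SW at lon 120°, lat -60°.
Square 1, 4: +1·2° lon, +4·1° lat → SW at lon 122°, lat -56°.
Subsquare x=23, b=1: +23·0.0833333° lon, +1·0.0416667° lat → SW at lon 123.917°, lat -55.9583°.
Extended square 0, 9: +0·0.00833333° lon, +9·0.00416667° lat → SW at lon 123.917°, lat -55.9208°.
Cell spans 0.00833333° lon × 0.00416667° lat.
west 123.91667, east 123.92500.

123.91667, 123.92500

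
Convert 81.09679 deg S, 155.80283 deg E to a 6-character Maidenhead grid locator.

Shift to the Maidenhead origin (180°W, 90°S): lon 335.8028, lat 8.9032.
Field: 335.8028/20 → 16 → Q, 8.9032/10 → 0 → A; chars QA.
Square: 15.8028/2 → 7, 8.9032/1 → 8; chars 78.
Subsquare: 1.8028/0.0833333 → 21 → v, 0.9032/0.0416667 → 21 → v; chars vv.

QA78vv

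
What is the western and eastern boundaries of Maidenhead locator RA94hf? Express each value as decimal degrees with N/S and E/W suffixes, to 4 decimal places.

Field R=17, A=0: +17·20° lon, +0·10° lat → SW at lon 160°, lat -90°.
Square 9, 4: +9·2° lon, +4·1° lat → SW at lon 178°, lat -86°.
Subsquare h=7, f=5: +7·0.0833333° lon, +5·0.0416667° lat → SW at lon 178.583°, lat -85.7917°.
Cell spans 0.0833333° lon × 0.0416667° lat.
west 178.5833° E, east 178.6667° E.

178.5833° E, 178.6667° E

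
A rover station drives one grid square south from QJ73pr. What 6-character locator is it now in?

QJ73pq

Latitude subsquare r = 17; −1 → 16 = q.
The longitude characters are unchanged.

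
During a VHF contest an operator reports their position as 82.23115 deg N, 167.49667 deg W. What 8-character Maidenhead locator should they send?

AR62gf05

Offset from 180°W / 90°S: lon 12.50333°, lat 172.23115°.
Field (20°×10°, letters A–R): lon ⌊12.50333/20⌋ = 0 → A; lat ⌊172.23115/10⌋ = 17 → R.
Square (2°×1°, digits 0–9): lon ⌊12.50333/2⌋ = 6; lat ⌊2.23115/1⌋ = 2.
Subsquare (5′×2.5′, letters a–x): lon ⌊0.50333/0.0833333⌋ = 6 → g; lat ⌊0.23115/0.0416667⌋ = 5 → f.
Extended square (30″×15″, digits 0–9): lon ⌊0.00333/0.00833333⌋ = 0; lat ⌊0.02282/0.00416667⌋ = 5.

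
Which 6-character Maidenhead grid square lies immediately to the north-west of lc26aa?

Longitude subsquare a = 0; −1 → -1, wraps to 23 = x, carry into square.
Longitude square 2; −1 → 1.
Latitude subsquare a = 0; +1 → 1 = b.

LC16xb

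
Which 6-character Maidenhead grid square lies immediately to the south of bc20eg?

Latitude subsquare g = 6; −1 → 5 = f.
The longitude characters are unchanged.

BC20ef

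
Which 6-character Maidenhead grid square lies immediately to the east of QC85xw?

QC95aw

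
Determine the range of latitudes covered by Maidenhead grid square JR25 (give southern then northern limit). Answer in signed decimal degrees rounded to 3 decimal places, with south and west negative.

85.000, 86.000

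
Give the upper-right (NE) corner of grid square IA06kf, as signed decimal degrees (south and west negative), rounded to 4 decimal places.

Field I=8, A=0: +8·20° lon, +0·10° lat → SW at lon -20°, lat -90°.
Square 0, 6: +0·2° lon, +6·1° lat → SW at lon -20°, lat -84°.
Subsquare k=10, f=5: +10·0.0833333° lon, +5·0.0416667° lat → SW at lon -19.1667°, lat -83.7917°.
Cell spans 0.0833333° lon × 0.0416667° lat. NE corner is SW corner plus one full cell.
latitude -83.7500, longitude -19.0833.

-83.7500, -19.0833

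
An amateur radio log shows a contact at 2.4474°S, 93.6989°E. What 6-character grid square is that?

NI67un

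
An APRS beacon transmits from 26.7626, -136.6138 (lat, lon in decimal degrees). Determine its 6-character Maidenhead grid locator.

Shift to the Maidenhead origin (180°W, 90°S): lon 43.3862, lat 116.7626.
Field (20°×10°, letters A–R): lon ⌊43.3862/20⌋ = 2 → C; lat ⌊116.7626/10⌋ = 11 → L.
Square (2°×1°, digits 0–9): lon ⌊3.3862/2⌋ = 1; lat ⌊6.7626/1⌋ = 6.
Subsquare (5′×2.5′, letters a–x): lon ⌊1.3862/0.0833333⌋ = 16 → q; lat ⌊0.7626/0.0416667⌋ = 18 → s.

CL16qs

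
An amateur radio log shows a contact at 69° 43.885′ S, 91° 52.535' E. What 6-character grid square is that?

NC50wg

Offset from 180°W / 90°S: lon 271.8756°, lat 20.2686°.
Field: 271.8756/20 → 13 → N, 20.2686/10 → 2 → C; chars NC.
Square: 11.8756/2 → 5, 0.2686/1 → 0; chars 50.
Subsquare: 1.8756/0.0833333 → 22 → w, 0.2686/0.0416667 → 6 → g; chars wg.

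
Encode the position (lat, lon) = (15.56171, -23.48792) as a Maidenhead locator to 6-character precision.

HK85gn

Shift to the Maidenhead origin (180°W, 90°S): lon 156.5121, lat 105.5617.
Field (20°×10°, letters A–R): lon ⌊156.5121/20⌋ = 7 → H; lat ⌊105.5617/10⌋ = 10 → K.
Square (2°×1°, digits 0–9): lon ⌊16.5121/2⌋ = 8; lat ⌊5.5617/1⌋ = 5.
Subsquare (5′×2.5′, letters a–x): lon ⌊0.5121/0.0833333⌋ = 6 → g; lat ⌊0.5617/0.0416667⌋ = 13 → n.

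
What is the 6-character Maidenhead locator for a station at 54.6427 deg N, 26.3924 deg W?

HO64tp

Add 180° to longitude and 90° to latitude: 153.6076, 144.6427.
Field: lon ⌊153.6076/20⌋ = 7 → H; lat ⌊144.6427/10⌋ = 14 → O.
Square: lon ⌊13.6076/2⌋ = 6; lat ⌊4.6427/1⌋ = 4.
Subsquare: lon ⌊1.6076/0.0833333⌋ = 19 → t; lat ⌊0.6427/0.0416667⌋ = 15 → p.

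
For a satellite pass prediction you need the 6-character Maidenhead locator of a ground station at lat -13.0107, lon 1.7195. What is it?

JH06ux

Offset from 180°W / 90°S: lon 181.7195°, lat 76.9893°.
Field: lon ⌊181.7195/20⌋ = 9 → J; lat ⌊76.9893/10⌋ = 7 → H.
Square: lon ⌊1.7195/2⌋ = 0; lat ⌊6.9893/1⌋ = 6.
Subsquare: lon ⌊1.7195/0.0833333⌋ = 20 → u; lat ⌊0.9893/0.0416667⌋ = 23 → x.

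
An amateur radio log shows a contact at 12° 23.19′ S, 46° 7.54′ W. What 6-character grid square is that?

GH67wo

Add 180° to longitude and 90° to latitude: 133.8743, 77.6135.
Field: lon ⌊133.8743/20⌋ = 6 → G; lat ⌊77.6135/10⌋ = 7 → H.
Square: lon ⌊13.8743/2⌋ = 6; lat ⌊7.6135/1⌋ = 7.
Subsquare: lon ⌊1.8743/0.0833333⌋ = 22 → w; lat ⌊0.6135/0.0416667⌋ = 14 → o.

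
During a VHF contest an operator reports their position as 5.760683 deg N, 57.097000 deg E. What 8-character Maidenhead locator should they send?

Shift to the Maidenhead origin (180°W, 90°S): lon 237.09700, lat 95.76068.
Field: lon ⌊237.09700/20⌋ = 11 → L; lat ⌊95.76068/10⌋ = 9 → J.
Square: lon ⌊17.09700/2⌋ = 8; lat ⌊5.76068/1⌋ = 5.
Subsquare: lon ⌊1.09700/0.0833333⌋ = 13 → n; lat ⌊0.76068/0.0416667⌋ = 18 → s.
Extended square: lon ⌊0.01367/0.00833333⌋ = 1; lat ⌊0.01068/0.00416667⌋ = 2.

LJ85ns12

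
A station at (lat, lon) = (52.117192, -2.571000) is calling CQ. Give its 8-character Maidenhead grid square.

Offset from 180°W / 90°S: lon 177.42900°, lat 142.11719°.
Field: lon ⌊177.42900/20⌋ = 8 → I; lat ⌊142.11719/10⌋ = 14 → O.
Square: lon ⌊17.42900/2⌋ = 8; lat ⌊2.11719/1⌋ = 2.
Subsquare: lon ⌊1.42900/0.0833333⌋ = 17 → r; lat ⌊0.11719/0.0416667⌋ = 2 → c.
Extended square: lon ⌊0.01233/0.00833333⌋ = 1; lat ⌊0.03386/0.00416667⌋ = 8.

IO82rc18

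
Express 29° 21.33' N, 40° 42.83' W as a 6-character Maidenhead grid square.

Offset from 180°W / 90°S: lon 139.2862°, lat 119.3555°.
Field: lon ⌊139.2862/20⌋ = 6 → G; lat ⌊119.3555/10⌋ = 11 → L.
Square: lon ⌊19.2862/2⌋ = 9; lat ⌊9.3555/1⌋ = 9.
Subsquare: lon ⌊1.2862/0.0833333⌋ = 15 → p; lat ⌊0.3555/0.0416667⌋ = 8 → i.

GL99pi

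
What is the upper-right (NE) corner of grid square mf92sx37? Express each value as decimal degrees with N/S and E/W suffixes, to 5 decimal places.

Field M=12, F=5: +12·20° lon, +5·10° lat → SW at lon 60°, lat -40°.
Square 9, 2: +9·2° lon, +2·1° lat → SW at lon 78°, lat -38°.
Subsquare s=18, x=23: +18·0.0833333° lon, +23·0.0416667° lat → SW at lon 79.5°, lat -37.0417°.
Extended square 3, 7: +3·0.00833333° lon, +7·0.00416667° lat → SW at lon 79.525°, lat -37.0125°.
Cell spans 0.00833333° lon × 0.00416667° lat. NE corner is SW corner plus one full cell.
latitude 37.00833° S, longitude 79.53333° E.

37.00833° S, 79.53333° E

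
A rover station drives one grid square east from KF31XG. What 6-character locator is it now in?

KF41ag

Longitude subsquare x = 23; +1 → 24, wraps to 0 = a, carry into square.
Longitude square 3; +1 → 4.
The latitude characters are unchanged.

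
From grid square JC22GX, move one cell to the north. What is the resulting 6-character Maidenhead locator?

Latitude subsquare x = 23; +1 → 24, wraps to 0 = a, carry into square.
Latitude square 2; +1 → 3.
The longitude characters are unchanged.

JC23ga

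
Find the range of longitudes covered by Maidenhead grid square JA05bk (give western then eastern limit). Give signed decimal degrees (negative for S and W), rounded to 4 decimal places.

Field J=9, A=0: +9·20° lon, +0·10° lat → SW at lon 0°, lat -90°.
Square 0, 5: +0·2° lon, +5·1° lat → SW at lon 0°, lat -85°.
Subsquare b=1, k=10: +1·0.0833333° lon, +10·0.0416667° lat → SW at lon 0.0833333°, lat -84.5833°.
Cell spans 0.0833333° lon × 0.0416667° lat.
west 0.0833, east 0.1667.

0.0833, 0.1667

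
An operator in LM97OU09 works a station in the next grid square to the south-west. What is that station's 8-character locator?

LM97nu98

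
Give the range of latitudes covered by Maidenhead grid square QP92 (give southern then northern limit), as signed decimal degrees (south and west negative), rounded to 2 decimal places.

62.00, 63.00

Field Q=16, P=15: +16·20° lon, +15·10° lat → SW at lon 140°, lat 60°.
Square 9, 2: +9·2° lon, +2·1° lat → SW at lon 158°, lat 62°.
Cell spans 2° lon × 1° lat.
south 62.00, north 63.00.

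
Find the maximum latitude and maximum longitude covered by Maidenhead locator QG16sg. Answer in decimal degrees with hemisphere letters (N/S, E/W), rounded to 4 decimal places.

Field Q=16, G=6: +16·20° lon, +6·10° lat → SW at lon 140°, lat -30°.
Square 1, 6: +1·2° lon, +6·1° lat → SW at lon 142°, lat -24°.
Subsquare s=18, g=6: +18·0.0833333° lon, +6·0.0416667° lat → SW at lon 143.5°, lat -23.75°.
Cell spans 0.0833333° lon × 0.0416667° lat. NE corner is SW corner plus one full cell.
latitude 23.7083° S, longitude 143.5833° E.

23.7083° S, 143.5833° E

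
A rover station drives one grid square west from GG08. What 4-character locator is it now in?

FG98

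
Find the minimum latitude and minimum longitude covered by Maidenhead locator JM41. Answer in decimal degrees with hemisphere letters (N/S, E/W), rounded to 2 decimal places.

31.00° N, 8.00° E

Field J=9, M=12: +9·20° lon, +12·10° lat → SW at lon 0°, lat 30°.
Square 4, 1: +4·2° lon, +1·1° lat → SW at lon 8°, lat 31°.
latitude 31.00° N, longitude 8.00° E.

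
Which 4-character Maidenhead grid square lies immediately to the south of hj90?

HI99

Latitude square 0; −1 → -1, wraps to 9, carry into field.
Latitude field J = 9; −1 → 8 = I.
The longitude characters are unchanged.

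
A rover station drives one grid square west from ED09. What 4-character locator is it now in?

DD99

Longitude square 0; −1 → -1, wraps to 9, carry into field.
Longitude field E = 4; −1 → 3 = D.
The latitude characters are unchanged.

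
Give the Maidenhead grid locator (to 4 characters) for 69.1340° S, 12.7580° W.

Shift to the Maidenhead origin (180°W, 90°S): lon 167.24, lat 20.87.
Field (20°×10°, letters A–R): 167.24/20 → 8 → I, 20.87/10 → 2 → C; chars IC.
Square (2°×1°, digits 0–9): 7.24/2 → 3, 0.87/1 → 0; chars 30.

IC30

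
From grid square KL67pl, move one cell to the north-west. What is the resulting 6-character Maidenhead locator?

KL67om

Longitude subsquare p = 15; −1 → 14 = o.
Latitude subsquare l = 11; +1 → 12 = m.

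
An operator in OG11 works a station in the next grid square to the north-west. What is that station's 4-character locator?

OG02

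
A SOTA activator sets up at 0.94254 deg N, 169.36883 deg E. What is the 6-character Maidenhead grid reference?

Offset from 180°W / 90°S: lon 349.3688°, lat 90.9425°.
Field: lon ⌊349.3688/20⌋ = 17 → R; lat ⌊90.9425/10⌋ = 9 → J.
Square: lon ⌊9.3688/2⌋ = 4; lat ⌊0.9425/1⌋ = 0.
Subsquare: lon ⌊1.3688/0.0833333⌋ = 16 → q; lat ⌊0.9425/0.0416667⌋ = 22 → w.

RJ40qw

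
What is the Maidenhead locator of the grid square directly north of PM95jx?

Latitude subsquare x = 23; +1 → 24, wraps to 0 = a, carry into square.
Latitude square 5; +1 → 6.
The longitude characters are unchanged.

PM96ja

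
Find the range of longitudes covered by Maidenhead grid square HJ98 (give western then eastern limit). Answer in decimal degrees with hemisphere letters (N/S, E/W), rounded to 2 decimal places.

22.00° W, 20.00° W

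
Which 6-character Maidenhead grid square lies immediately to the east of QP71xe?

QP81ae

Longitude subsquare x = 23; +1 → 24, wraps to 0 = a, carry into square.
Longitude square 7; +1 → 8.
The latitude characters are unchanged.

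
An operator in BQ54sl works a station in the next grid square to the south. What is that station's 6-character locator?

Latitude subsquare l = 11; −1 → 10 = k.
The longitude characters are unchanged.

BQ54sk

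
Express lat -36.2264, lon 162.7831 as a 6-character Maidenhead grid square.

RF13js

Add 180° to longitude and 90° to latitude: 342.7831, 53.7736.
Field: lon ⌊342.7831/20⌋ = 17 → R; lat ⌊53.7736/10⌋ = 5 → F.
Square: lon ⌊2.7831/2⌋ = 1; lat ⌊3.7736/1⌋ = 3.
Subsquare: lon ⌊0.7831/0.0833333⌋ = 9 → j; lat ⌊0.7736/0.0416667⌋ = 18 → s.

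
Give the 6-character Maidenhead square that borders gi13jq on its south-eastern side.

Longitude subsquare j = 9; +1 → 10 = k.
Latitude subsquare q = 16; −1 → 15 = p.

GI13kp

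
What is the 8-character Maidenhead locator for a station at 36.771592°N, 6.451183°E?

JM36fs45

Add 180° to longitude and 90° to latitude: 186.45118, 126.77159.
Field: 186.45118/20 → 9 → J, 126.77159/10 → 12 → M; chars JM.
Square: 6.45118/2 → 3, 6.77159/1 → 6; chars 36.
Subsquare: 0.45118/0.0833333 → 5 → f, 0.77159/0.0416667 → 18 → s; chars fs.
Extended square: 0.03452/0.00833333 → 4, 0.02159/0.00416667 → 5; chars 45.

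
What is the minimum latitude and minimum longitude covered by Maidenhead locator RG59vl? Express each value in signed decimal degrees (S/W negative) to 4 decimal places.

Field R=17, G=6: +17·20° lon, +6·10° lat → SW at lon 160°, lat -30°.
Square 5, 9: +5·2° lon, +9·1° lat → SW at lon 170°, lat -21°.
Subsquare v=21, l=11: +21·0.0833333° lon, +11·0.0416667° lat → SW at lon 171.75°, lat -20.5417°.
latitude -20.5417, longitude 171.7500.

-20.5417, 171.7500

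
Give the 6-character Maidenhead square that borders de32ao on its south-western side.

DE22xn

Longitude subsquare a = 0; −1 → -1, wraps to 23 = x, carry into square.
Longitude square 3; −1 → 2.
Latitude subsquare o = 14; −1 → 13 = n.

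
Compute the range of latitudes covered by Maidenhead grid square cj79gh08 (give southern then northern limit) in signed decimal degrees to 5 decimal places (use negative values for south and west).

9.32500, 9.32917

Field C=2, J=9: +2·20° lon, +9·10° lat → SW at lon -140°, lat 0°.
Square 7, 9: +7·2° lon, +9·1° lat → SW at lon -126°, lat 9°.
Subsquare g=6, h=7: +6·0.0833333° lon, +7·0.0416667° lat → SW at lon -125.5°, lat 9.29167°.
Extended square 0, 8: +0·0.00833333° lon, +8·0.00416667° lat → SW at lon -125.5°, lat 9.325°.
Cell spans 0.00833333° lon × 0.00416667° lat.
south 9.32500, north 9.32917.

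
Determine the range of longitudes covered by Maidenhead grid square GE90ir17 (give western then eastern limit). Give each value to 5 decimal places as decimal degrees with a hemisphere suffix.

Field G=6, E=4: +6·20° lon, +4·10° lat → SW at lon -60°, lat -50°.
Square 9, 0: +9·2° lon, +0·1° lat → SW at lon -42°, lat -50°.
Subsquare i=8, r=17: +8·0.0833333° lon, +17·0.0416667° lat → SW at lon -41.3333°, lat -49.2917°.
Extended square 1, 7: +1·0.00833333° lon, +7·0.00416667° lat → SW at lon -41.325°, lat -49.2625°.
Cell spans 0.00833333° lon × 0.00416667° lat.
west 41.32500° W, east 41.31667° W.

41.32500° W, 41.31667° W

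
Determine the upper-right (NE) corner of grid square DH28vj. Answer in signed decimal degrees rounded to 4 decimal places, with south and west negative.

Field D=3, H=7: +3·20° lon, +7·10° lat → SW at lon -120°, lat -20°.
Square 2, 8: +2·2° lon, +8·1° lat → SW at lon -116°, lat -12°.
Subsquare v=21, j=9: +21·0.0833333° lon, +9·0.0416667° lat → SW at lon -114.25°, lat -11.625°.
Cell spans 0.0833333° lon × 0.0416667° lat. NE corner is SW corner plus one full cell.
latitude -11.5833, longitude -114.1667.

-11.5833, -114.1667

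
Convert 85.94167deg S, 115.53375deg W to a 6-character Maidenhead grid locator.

DA24fb

Offset from 180°W / 90°S: lon 64.4663°, lat 4.0583°.
Field: lon ⌊64.4663/20⌋ = 3 → D; lat ⌊4.0583/10⌋ = 0 → A.
Square: lon ⌊4.4663/2⌋ = 2; lat ⌊4.0583/1⌋ = 4.
Subsquare: lon ⌊0.4663/0.0833333⌋ = 5 → f; lat ⌊0.0583/0.0416667⌋ = 1 → b.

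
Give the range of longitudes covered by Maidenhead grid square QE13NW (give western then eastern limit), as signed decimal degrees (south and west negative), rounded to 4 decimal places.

143.0833, 143.1667

Field Q=16, E=4: +16·20° lon, +4·10° lat → SW at lon 140°, lat -50°.
Square 1, 3: +1·2° lon, +3·1° lat → SW at lon 142°, lat -47°.
Subsquare n=13, w=22: +13·0.0833333° lon, +22·0.0416667° lat → SW at lon 143.083°, lat -46.0833°.
Cell spans 0.0833333° lon × 0.0416667° lat.
west 143.0833, east 143.1667.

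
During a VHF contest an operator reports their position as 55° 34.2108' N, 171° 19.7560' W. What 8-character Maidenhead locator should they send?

Shift to the Maidenhead origin (180°W, 90°S): lon 8.67073, lat 145.57018.
Field: lon ⌊8.67073/20⌋ = 0 → A; lat ⌊145.57018/10⌋ = 14 → O.
Square: lon ⌊8.67073/2⌋ = 4; lat ⌊5.57018/1⌋ = 5.
Subsquare: lon ⌊0.67073/0.0833333⌋ = 8 → i; lat ⌊0.57018/0.0416667⌋ = 13 → n.
Extended square: lon ⌊0.00407/0.00833333⌋ = 0; lat ⌊0.02851/0.00416667⌋ = 6.

AO45in06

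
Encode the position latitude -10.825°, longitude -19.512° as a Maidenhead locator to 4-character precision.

IH09

Offset from 180°W / 90°S: lon 160.49°, lat 79.17°.
Field: lon ⌊160.49/20⌋ = 8 → I; lat ⌊79.17/10⌋ = 7 → H.
Square: lon ⌊0.49/2⌋ = 0; lat ⌊9.17/1⌋ = 9.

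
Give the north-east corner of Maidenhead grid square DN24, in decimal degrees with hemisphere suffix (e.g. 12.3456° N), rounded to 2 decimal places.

45.00° N, 114.00° W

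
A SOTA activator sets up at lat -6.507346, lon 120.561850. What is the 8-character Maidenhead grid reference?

Offset from 180°W / 90°S: lon 300.56185°, lat 83.49265°.
Field: lon ⌊300.56185/20⌋ = 15 → P; lat ⌊83.49265/10⌋ = 8 → I.
Square: lon ⌊0.56185/2⌋ = 0; lat ⌊3.49265/1⌋ = 3.
Subsquare: lon ⌊0.56185/0.0833333⌋ = 6 → g; lat ⌊0.49265/0.0416667⌋ = 11 → l.
Extended square: lon ⌊0.06185/0.00833333⌋ = 7; lat ⌊0.03432/0.00416667⌋ = 8.

PI03gl78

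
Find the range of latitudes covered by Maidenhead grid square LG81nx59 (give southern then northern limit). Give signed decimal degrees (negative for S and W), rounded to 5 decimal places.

Field L=11, G=6: +11·20° lon, +6·10° lat → SW at lon 40°, lat -30°.
Square 8, 1: +8·2° lon, +1·1° lat → SW at lon 56°, lat -29°.
Subsquare n=13, x=23: +13·0.0833333° lon, +23·0.0416667° lat → SW at lon 57.0833°, lat -28.0417°.
Extended square 5, 9: +5·0.00833333° lon, +9·0.00416667° lat → SW at lon 57.125°, lat -28.0042°.
Cell spans 0.00833333° lon × 0.00416667° lat.
south -28.00417, north -28.00000.

-28.00417, -28.00000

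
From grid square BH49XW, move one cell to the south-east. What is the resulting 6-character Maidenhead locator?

BH59av

Longitude subsquare x = 23; +1 → 24, wraps to 0 = a, carry into square.
Longitude square 4; +1 → 5.
Latitude subsquare w = 22; −1 → 21 = v.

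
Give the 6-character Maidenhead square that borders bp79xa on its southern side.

Latitude subsquare a = 0; −1 → -1, wraps to 23 = x, carry into square.
Latitude square 9; −1 → 8.
The longitude characters are unchanged.

BP78xx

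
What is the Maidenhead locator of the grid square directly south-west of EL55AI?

EL45xh

Longitude subsquare a = 0; −1 → -1, wraps to 23 = x, carry into square.
Longitude square 5; −1 → 4.
Latitude subsquare i = 8; −1 → 7 = h.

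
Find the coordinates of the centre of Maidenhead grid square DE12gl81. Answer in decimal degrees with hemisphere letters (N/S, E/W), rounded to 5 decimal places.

47.53542° S, 117.42917° W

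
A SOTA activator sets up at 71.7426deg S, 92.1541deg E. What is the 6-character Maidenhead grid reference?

Offset from 180°W / 90°S: lon 272.1541°, lat 18.2574°.
Field: lon ⌊272.1541/20⌋ = 13 → N; lat ⌊18.2574/10⌋ = 1 → B.
Square: lon ⌊12.1541/2⌋ = 6; lat ⌊8.2574/1⌋ = 8.
Subsquare: lon ⌊0.1541/0.0833333⌋ = 1 → b; lat ⌊0.2574/0.0416667⌋ = 6 → g.

NB68bg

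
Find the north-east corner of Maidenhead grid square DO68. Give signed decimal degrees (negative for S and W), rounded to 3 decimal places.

Field D=3, O=14: +3·20° lon, +14·10° lat → SW at lon -120°, lat 50°.
Square 6, 8: +6·2° lon, +8·1° lat → SW at lon -108°, lat 58°.
Cell spans 2° lon × 1° lat. NE corner is SW corner plus one full cell.
latitude 59.000, longitude -106.000.

59.000, -106.000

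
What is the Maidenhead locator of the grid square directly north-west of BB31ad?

BB21xe

Longitude subsquare a = 0; −1 → -1, wraps to 23 = x, carry into square.
Longitude square 3; −1 → 2.
Latitude subsquare d = 3; +1 → 4 = e.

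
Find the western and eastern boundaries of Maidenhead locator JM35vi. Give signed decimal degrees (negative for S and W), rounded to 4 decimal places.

7.7500, 7.8333

Field J=9, M=12: +9·20° lon, +12·10° lat → SW at lon 0°, lat 30°.
Square 3, 5: +3·2° lon, +5·1° lat → SW at lon 6°, lat 35°.
Subsquare v=21, i=8: +21·0.0833333° lon, +8·0.0416667° lat → SW at lon 7.75°, lat 35.3333°.
Cell spans 0.0833333° lon × 0.0416667° lat.
west 7.7500, east 7.8333.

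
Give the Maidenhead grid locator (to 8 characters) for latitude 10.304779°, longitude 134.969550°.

PK70lh63

Shift to the Maidenhead origin (180°W, 90°S): lon 314.96955, lat 100.30478.
Field: 314.96955/20 → 15 → P, 100.30478/10 → 10 → K; chars PK.
Square: 14.96955/2 → 7, 0.30478/1 → 0; chars 70.
Subsquare: 0.96955/0.0833333 → 11 → l, 0.30478/0.0416667 → 7 → h; chars lh.
Extended square: 0.05288/0.00833333 → 6, 0.01311/0.00416667 → 3; chars 63.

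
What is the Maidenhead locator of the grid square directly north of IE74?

IE75

Latitude square 4; +1 → 5.
The longitude characters are unchanged.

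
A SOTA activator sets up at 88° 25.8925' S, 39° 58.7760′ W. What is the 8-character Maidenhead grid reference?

HA01an26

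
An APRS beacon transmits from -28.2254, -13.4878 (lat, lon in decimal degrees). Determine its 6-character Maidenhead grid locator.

IG31gs

Shift to the Maidenhead origin (180°W, 90°S): lon 166.5122, lat 61.7746.
Field: 166.5122/20 → 8 → I, 61.7746/10 → 6 → G; chars IG.
Square: 6.5122/2 → 3, 1.7746/1 → 1; chars 31.
Subsquare: 0.5122/0.0833333 → 6 → g, 0.7746/0.0416667 → 18 → s; chars gs.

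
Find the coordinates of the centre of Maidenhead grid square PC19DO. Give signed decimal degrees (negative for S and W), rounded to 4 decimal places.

-60.3958, 122.2917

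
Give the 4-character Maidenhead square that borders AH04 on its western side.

RH94

Longitude square 0; −1 → -1, wraps to 9, carry into field.
Longitude field A = 0; −1 → -1, wraps to 17 = R, wrapping around the antimeridian.
The latitude characters are unchanged.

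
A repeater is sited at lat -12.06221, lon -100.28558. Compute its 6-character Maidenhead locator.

DH97uw

Offset from 180°W / 90°S: lon 79.7144°, lat 77.9378°.
Field: lon ⌊79.7144/20⌋ = 3 → D; lat ⌊77.9378/10⌋ = 7 → H.
Square: lon ⌊19.7144/2⌋ = 9; lat ⌊7.9378/1⌋ = 7.
Subsquare: lon ⌊1.7144/0.0833333⌋ = 20 → u; lat ⌊0.9378/0.0416667⌋ = 22 → w.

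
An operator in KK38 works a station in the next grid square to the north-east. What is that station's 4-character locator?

KK49

Longitude square 3; +1 → 4.
Latitude square 8; +1 → 9.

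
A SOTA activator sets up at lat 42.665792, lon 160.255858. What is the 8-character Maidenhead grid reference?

Offset from 180°W / 90°S: lon 340.25586°, lat 132.66579°.
Field: lon ⌊340.25586/20⌋ = 17 → R; lat ⌊132.66579/10⌋ = 13 → N.
Square: lon ⌊0.25586/2⌋ = 0; lat ⌊2.66579/1⌋ = 2.
Subsquare: lon ⌊0.25586/0.0833333⌋ = 3 → d; lat ⌊0.66579/0.0416667⌋ = 15 → p.
Extended square: lon ⌊0.00586/0.00833333⌋ = 0; lat ⌊0.04079/0.00416667⌋ = 9.

RN02dp09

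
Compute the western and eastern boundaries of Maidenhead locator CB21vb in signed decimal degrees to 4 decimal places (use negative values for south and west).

Field C=2, B=1: +2·20° lon, +1·10° lat → SW at lon -140°, lat -80°.
Square 2, 1: +2·2° lon, +1·1° lat → SW at lon -136°, lat -79°.
Subsquare v=21, b=1: +21·0.0833333° lon, +1·0.0416667° lat → SW at lon -134.25°, lat -78.9583°.
Cell spans 0.0833333° lon × 0.0416667° lat.
west -134.2500, east -134.1667.

-134.2500, -134.1667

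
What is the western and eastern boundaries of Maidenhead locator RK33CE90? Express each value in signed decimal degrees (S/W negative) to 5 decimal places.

166.24167, 166.25000

Field R=17, K=10: +17·20° lon, +10·10° lat → SW at lon 160°, lat 10°.
Square 3, 3: +3·2° lon, +3·1° lat → SW at lon 166°, lat 13°.
Subsquare c=2, e=4: +2·0.0833333° lon, +4·0.0416667° lat → SW at lon 166.167°, lat 13.1667°.
Extended square 9, 0: +9·0.00833333° lon, +0·0.00416667° lat → SW at lon 166.242°, lat 13.1667°.
Cell spans 0.00833333° lon × 0.00416667° lat.
west 166.24167, east 166.25000.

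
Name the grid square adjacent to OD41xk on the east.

OD51ak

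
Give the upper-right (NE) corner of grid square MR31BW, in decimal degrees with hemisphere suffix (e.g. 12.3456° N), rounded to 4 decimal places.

Field M=12, R=17: +12·20° lon, +17·10° lat → SW at lon 60°, lat 80°.
Square 3, 1: +3·2° lon, +1·1° lat → SW at lon 66°, lat 81°.
Subsquare b=1, w=22: +1·0.0833333° lon, +22·0.0416667° lat → SW at lon 66.0833°, lat 81.9167°.
Cell spans 0.0833333° lon × 0.0416667° lat. NE corner is SW corner plus one full cell.
latitude 81.9583° N, longitude 66.1667° E.

81.9583° N, 66.1667° E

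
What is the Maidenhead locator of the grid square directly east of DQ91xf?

EQ01af

Longitude subsquare x = 23; +1 → 24, wraps to 0 = a, carry into square.
Longitude square 9; +1 → 10, wraps to 0, carry into field.
Longitude field D = 3; +1 → 4 = E.
The latitude characters are unchanged.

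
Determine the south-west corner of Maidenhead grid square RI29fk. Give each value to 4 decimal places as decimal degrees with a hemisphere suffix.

0.5833° S, 164.4167° E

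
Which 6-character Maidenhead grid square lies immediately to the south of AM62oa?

AM61ox

Latitude subsquare a = 0; −1 → -1, wraps to 23 = x, carry into square.
Latitude square 2; −1 → 1.
The longitude characters are unchanged.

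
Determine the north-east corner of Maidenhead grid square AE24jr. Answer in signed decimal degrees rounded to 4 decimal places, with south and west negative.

-45.2500, -175.1667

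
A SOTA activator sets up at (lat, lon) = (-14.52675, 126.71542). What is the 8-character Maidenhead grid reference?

PH35il53

Add 180° to longitude and 90° to latitude: 306.71542, 75.47325.
Field: 306.71542/20 → 15 → P, 75.47325/10 → 7 → H; chars PH.
Square: 6.71542/2 → 3, 5.47325/1 → 5; chars 35.
Subsquare: 0.71542/0.0833333 → 8 → i, 0.47325/0.0416667 → 11 → l; chars il.
Extended square: 0.04875/0.00833333 → 5, 0.01492/0.00416667 → 3; chars 53.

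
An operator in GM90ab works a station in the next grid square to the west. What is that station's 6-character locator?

GM80xb

Longitude subsquare a = 0; −1 → -1, wraps to 23 = x, carry into square.
Longitude square 9; −1 → 8.
The latitude characters are unchanged.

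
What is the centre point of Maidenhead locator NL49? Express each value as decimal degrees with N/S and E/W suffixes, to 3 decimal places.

29.500° N, 89.000° E

Field N=13, L=11: +13·20° lon, +11·10° lat → SW at lon 80°, lat 20°.
Square 4, 9: +4·2° lon, +9·1° lat → SW at lon 88°, lat 29°.
Cell spans 2° lon × 1° lat. Centre is SW corner plus half of each.
latitude 29.500° N, longitude 89.000° E.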